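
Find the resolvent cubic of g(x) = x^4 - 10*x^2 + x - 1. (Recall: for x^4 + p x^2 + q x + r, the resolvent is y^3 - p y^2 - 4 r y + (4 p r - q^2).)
h(y) = y^3 + 10*y^2 + 4*y + 39

Identify coefficients: p = -10, q = 1, r = -1.
Plug into h(y) = y^3 - p y^2 - 4 r y + (4 p r - q^2):
  h(y) = y^3 - (-10) y^2 - 4*(-1) y + (4*(-10)*(-1) - (1)^2)
       = y^3 + (10) y^2 + (4) y + (39).
Simplifying: h(y) = y^3 + 10*y^2 + 4*y + 39.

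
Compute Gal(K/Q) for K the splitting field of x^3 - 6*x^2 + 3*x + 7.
Gal(K/Q) = S_3 (symmetric group of order 6)

Compute the discriminant of x^3 + (-6)*x^2 + (3)*x + (7): Δ = 2673. Since Δ is not a rational square, the Galois group is not contained in A_3; it must be the full S_3 (irreducibility of the cubic rules out anything smaller).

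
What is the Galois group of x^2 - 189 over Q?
Gal(K/Q) = Z/2Z (cyclic of order 2)

x^2 - 189 is irreducible over Q since 189 is not a rational square. The splitting field Q(sqrt(189)) has degree 2 over Q, and its unique nontrivial automorphism is sqrt(189) ↦ -sqrt(189). Hence Gal(Q(sqrt(189))/Q) = Z/2Z.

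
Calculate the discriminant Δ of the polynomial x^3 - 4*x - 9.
Δ = -1931

For a depressed cubic x^3 + p x + q the discriminant is Δ = -4 p^3 - 27 q^2 = -4*(-4)^3 - 27*(-9)^2 = 256 - 2187 = -1931.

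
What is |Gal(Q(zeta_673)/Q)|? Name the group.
|Gal(Q(zeta_673)/Q)| = phi(673) = 672; group ≅ (Z/673Z)^* ≅ Z/672Z

The n-th cyclotomic polynomial Φ_673(x) is the minimal polynomial of zeta_673 over Q and has degree phi(673) = 672. So Q(zeta_673) is a degree-672 Galois extension with Galois group (Z/673Z)^*. (Z/673Z)^* is cyclic since 673 is an odd prime power (or 4). Hence Gal(Q(zeta_673)/Q) ≅ Z/672Z.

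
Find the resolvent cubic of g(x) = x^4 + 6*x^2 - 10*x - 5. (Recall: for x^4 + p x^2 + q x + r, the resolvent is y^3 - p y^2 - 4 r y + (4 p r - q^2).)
h(y) = y^3 - 6*y^2 + 20*y - 220

Identify coefficients: p = 6, q = -10, r = -5.
Plug into h(y) = y^3 - p y^2 - 4 r y + (4 p r - q^2):
  h(y) = y^3 - (6) y^2 - 4*(-5) y + (4*(6)*(-5) - (-10)^2)
       = y^3 + (-6) y^2 + (20) y + (-220).
Simplifying: h(y) = y^3 - 6*y^2 + 20*y - 220.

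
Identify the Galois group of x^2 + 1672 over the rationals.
Gal(K/Q) = Z/2Z (cyclic of order 2)

x^2 + 1672 is irreducible over Q since -1672 is not a rational square. The splitting field Q(sqrt(-1672)) has degree 2 over Q, and its unique nontrivial automorphism is sqrt(-1672) ↦ -sqrt(-1672). Hence Gal(Q(sqrt(-1672))/Q) = Z/2Z.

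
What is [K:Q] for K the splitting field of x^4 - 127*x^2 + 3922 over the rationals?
[K:Q] = 4

f factors as (x^2 - 74)(x^2 - 53); the splitting field is K = Q(sqrt(74), sqrt(53)). Since 74, 53, and 3922 are all non-squares in Q, the three subfields Q(sqrt(74)), Q(sqrt(53)), Q(sqrt(3922)) are distinct degree-2 extensions, so [K:Q] = 4 (Klein four Galois group).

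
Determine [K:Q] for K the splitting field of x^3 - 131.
[K:Q] = 6

x^3 - 131 has one real root r = 131^(1/3) and two complex roots r*zeta_3, r*zeta_3^2 where zeta_3 = e^(2*pi*i/3). The splitting field is Q(r, zeta_3). [Q(r):Q] = 3 and [Q(zeta_3):Q] = 2 with gcd = 1, so [Q(r, zeta_3):Q] = 3 * 2 = 6.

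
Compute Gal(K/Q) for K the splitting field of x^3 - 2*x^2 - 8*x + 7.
Gal(K/Q) = S_3 (symmetric group of order 6)

Compute the discriminant of x^3 + (-2)*x^2 + (-8)*x + (7): Δ = 3221. Since Δ is not a rational square, the Galois group is not contained in A_3; it must be the full S_3 (irreducibility of the cubic rules out anything smaller).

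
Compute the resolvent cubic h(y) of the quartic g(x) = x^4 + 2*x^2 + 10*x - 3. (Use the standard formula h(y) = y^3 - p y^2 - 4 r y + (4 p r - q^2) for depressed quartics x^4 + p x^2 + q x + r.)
h(y) = y^3 - 2*y^2 + 12*y - 124

Identify coefficients: p = 2, q = 10, r = -3.
Plug into h(y) = y^3 - p y^2 - 4 r y + (4 p r - q^2):
  h(y) = y^3 - (2) y^2 - 4*(-3) y + (4*(2)*(-3) - (10)^2)
       = y^3 + (-2) y^2 + (12) y + (-124).
Simplifying: h(y) = y^3 - 2*y^2 + 12*y - 124.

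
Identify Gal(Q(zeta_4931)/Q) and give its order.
|Gal(Q(zeta_4931)/Q)| = phi(4931) = 4930; group ≅ (Z/4931Z)^* ≅ Z/4930Z

The n-th cyclotomic polynomial Φ_4931(x) is the minimal polynomial of zeta_4931 over Q and has degree phi(4931) = 4930. So Q(zeta_4931) is a degree-4930 Galois extension with Galois group (Z/4931Z)^*. (Z/4931Z)^* is cyclic since 4931 is an odd prime power (or 4). Hence Gal(Q(zeta_4931)/Q) ≅ Z/4930Z.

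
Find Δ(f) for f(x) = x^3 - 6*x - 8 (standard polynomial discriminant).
Δ = -864

For a depressed cubic x^3 + p x + q the discriminant is Δ = -4 p^3 - 27 q^2 = -4*(-6)^3 - 27*(-8)^2 = 864 - 1728 = -864.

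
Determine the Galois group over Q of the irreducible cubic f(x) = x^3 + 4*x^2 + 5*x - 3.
Gal(K/Q) = S_3 (symmetric group of order 6)

Compute the discriminant of x^3 + (4)*x^2 + (5)*x + (-3): Δ = -655. Since Δ is not a rational square, the Galois group is not contained in A_3; it must be the full S_3 (irreducibility of the cubic rules out anything smaller).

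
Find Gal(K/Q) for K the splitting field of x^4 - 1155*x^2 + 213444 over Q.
Gal(K/Q) = Z/2Z (cyclic of order 2)

f factors as (x^2 - 231)(x^2 - 924), so the splitting field is K = Q(sqrt(231), sqrt(924)). The squarefree part of 231 is 231 and the squarefree part of 924 is also 231, so sqrt(231) and sqrt(924) are both rational multiples of sqrt(231). Hence Q(sqrt(231)) = Q(sqrt(924)) = Q(sqrt(231)), and the splitting field collapses to a single degree-2 extension with Galois group Z/2Z.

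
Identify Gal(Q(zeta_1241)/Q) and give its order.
|Gal(Q(zeta_1241)/Q)| = phi(1241) = 1152; group ≅ (Z/1241Z)^* ≅ Z/16Z × Z/72Z

The n-th cyclotomic polynomial Φ_1241(x) is the minimal polynomial of zeta_1241 over Q and has degree phi(1241) = 1152. So Q(zeta_1241) is a degree-1152 Galois extension with Galois group (Z/1241Z)^*. By CRT, (Z/1241Z)^* ≅ (Z/17Z)^* × (Z/73Z)^*. Each prime-power unit group is (Z/17Z)^* ≅ Z/16Z; (Z/73Z)^* ≅ Z/72Z. Hence Gal(Q(zeta_1241)/Q) ≅ Z/16Z × Z/72Z.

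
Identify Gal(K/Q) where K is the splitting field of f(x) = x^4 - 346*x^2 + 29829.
Gal(K/Q) = V_4 (Klein four-group, Z/2Z × Z/2Z)

f factors as (x^2 - 183)(x^2 - 163), so the splitting field is K = Q(sqrt(183), sqrt(163)). The elements 183, 163, 29829 are all non-squares in Q, so sqrt(183) and sqrt(163) generate independent quadratic extensions. Thus [K:Q] = 4 and Gal(K/Q) is generated by the two order-2 automorphisms sqrt(183) ↦ -sqrt(183) and sqrt(163) ↦ -sqrt(163), giving V_4.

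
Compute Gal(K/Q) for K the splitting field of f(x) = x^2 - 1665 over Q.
Gal(K/Q) = Z/2Z (cyclic of order 2)

x^2 - 1665 is irreducible over Q since 1665 is not a rational square. The splitting field Q(sqrt(1665)) has degree 2 over Q, and its unique nontrivial automorphism is sqrt(1665) ↦ -sqrt(1665). Hence Gal(Q(sqrt(1665))/Q) = Z/2Z.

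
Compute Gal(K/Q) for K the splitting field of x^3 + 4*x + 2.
Gal(K/Q) = S_3 (symmetric group of order 6)

Compute the discriminant of x^3 + (0)*x^2 + (4)*x + (2): Δ = -364. Since Δ is not a rational square, the Galois group is not contained in A_3; it must be the full S_3 (irreducibility of the cubic rules out anything smaller).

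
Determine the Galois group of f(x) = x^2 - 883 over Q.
Gal(K/Q) = Z/2Z (cyclic of order 2)

x^2 - 883 is irreducible over Q since 883 is not a rational square. The splitting field Q(sqrt(883)) has degree 2 over Q, and its unique nontrivial automorphism is sqrt(883) ↦ -sqrt(883). Hence Gal(Q(sqrt(883))/Q) = Z/2Z.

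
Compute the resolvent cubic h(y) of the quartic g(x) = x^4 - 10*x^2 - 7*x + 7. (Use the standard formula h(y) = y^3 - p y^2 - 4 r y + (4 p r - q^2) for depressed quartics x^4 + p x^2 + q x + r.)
h(y) = y^3 + 10*y^2 - 28*y - 329

Identify coefficients: p = -10, q = -7, r = 7.
Plug into h(y) = y^3 - p y^2 - 4 r y + (4 p r - q^2):
  h(y) = y^3 - (-10) y^2 - 4*(7) y + (4*(-10)*(7) - (-7)^2)
       = y^3 + (10) y^2 + (-28) y + (-329).
Simplifying: h(y) = y^3 + 10*y^2 - 28*y - 329.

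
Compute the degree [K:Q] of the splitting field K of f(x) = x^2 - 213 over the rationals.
[K:Q] = 2

The polynomial x^2 - 213 is irreducible over Q since 213 is not a perfect square. Its splitting field is Q(sqrt(213)), which has degree 2 over Q.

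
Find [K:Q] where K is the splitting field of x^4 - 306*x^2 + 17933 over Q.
[K:Q] = 4

f factors as (x^2 - 79)(x^2 - 227); the splitting field is K = Q(sqrt(79), sqrt(227)). Since 79, 227, and 17933 are all non-squares in Q, the three subfields Q(sqrt(79)), Q(sqrt(227)), Q(sqrt(17933)) are distinct degree-2 extensions, so [K:Q] = 4 (Klein four Galois group).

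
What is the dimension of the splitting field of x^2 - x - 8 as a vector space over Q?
[K:Q] = 2

The discriminant of x^2 + (-1)*x + (-8) is b^2 - 4c = 1 - (-32) = 33. Since 33 is not a perfect square in Q, the polynomial is irreducible over Q. Its two roots generate a degree-2 extension, so [K:Q] = 2.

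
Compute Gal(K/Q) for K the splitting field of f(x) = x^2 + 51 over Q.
Gal(K/Q) = Z/2Z (cyclic of order 2)

x^2 + 51 is irreducible over Q since -51 is not a rational square. The splitting field Q(sqrt(-51)) has degree 2 over Q, and its unique nontrivial automorphism is sqrt(-51) ↦ -sqrt(-51). Hence Gal(Q(sqrt(-51))/Q) = Z/2Z.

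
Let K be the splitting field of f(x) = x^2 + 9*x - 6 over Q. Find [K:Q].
[K:Q] = 2

The discriminant of x^2 + (9)*x + (-6) is b^2 - 4c = 81 - (-24) = 105. Since 105 is not a perfect square in Q, the polynomial is irreducible over Q. Its two roots generate a degree-2 extension, so [K:Q] = 2.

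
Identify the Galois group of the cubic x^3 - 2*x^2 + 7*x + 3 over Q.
Gal(K/Q) = S_3 (symmetric group of order 6)

Compute the discriminant of x^3 + (-2)*x^2 + (7)*x + (3): Δ = -2079. Since Δ is not a rational square, the Galois group is not contained in A_3; it must be the full S_3 (irreducibility of the cubic rules out anything smaller).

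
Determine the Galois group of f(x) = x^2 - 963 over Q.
Gal(K/Q) = Z/2Z (cyclic of order 2)

x^2 - 963 is irreducible over Q since 963 is not a rational square. The splitting field Q(sqrt(963)) has degree 2 over Q, and its unique nontrivial automorphism is sqrt(963) ↦ -sqrt(963). Hence Gal(Q(sqrt(963))/Q) = Z/2Z.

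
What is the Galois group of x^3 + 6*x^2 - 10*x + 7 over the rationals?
Gal(K/Q) = S_3 (symmetric group of order 6)

Compute the discriminant of x^3 + (6)*x^2 + (-10)*x + (7): Δ = -7331. Since Δ is not a rational square, the Galois group is not contained in A_3; it must be the full S_3 (irreducibility of the cubic rules out anything smaller).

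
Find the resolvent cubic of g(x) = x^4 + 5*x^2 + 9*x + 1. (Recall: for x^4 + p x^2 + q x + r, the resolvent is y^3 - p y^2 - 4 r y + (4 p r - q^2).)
h(y) = y^3 - 5*y^2 - 4*y - 61

Identify coefficients: p = 5, q = 9, r = 1.
Plug into h(y) = y^3 - p y^2 - 4 r y + (4 p r - q^2):
  h(y) = y^3 - (5) y^2 - 4*(1) y + (4*(5)*(1) - (9)^2)
       = y^3 + (-5) y^2 + (-4) y + (-61).
Simplifying: h(y) = y^3 - 5*y^2 - 4*y - 61.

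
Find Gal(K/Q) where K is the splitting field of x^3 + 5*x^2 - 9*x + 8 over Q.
Gal(K/Q) = S_3 (symmetric group of order 6)

Compute the discriminant of x^3 + (5)*x^2 + (-9)*x + (8): Δ = -7267. Since Δ is not a rational square, the Galois group is not contained in A_3; it must be the full S_3 (irreducibility of the cubic rules out anything smaller).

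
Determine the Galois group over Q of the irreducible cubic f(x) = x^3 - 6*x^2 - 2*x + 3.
Gal(K/Q) = S_3 (symmetric group of order 6)

Compute the discriminant of x^3 + (-6)*x^2 + (-2)*x + (3): Δ = 3173. Since Δ is not a rational square, the Galois group is not contained in A_3; it must be the full S_3 (irreducibility of the cubic rules out anything smaller).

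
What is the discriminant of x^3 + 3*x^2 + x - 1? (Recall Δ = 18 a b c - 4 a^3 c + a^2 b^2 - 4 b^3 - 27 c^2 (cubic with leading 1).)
Δ = 32

For x^3 + a x^2 + b x + c the discriminant is Δ = 18 a b c - 4 a^3 c + a^2 b^2 - 4 b^3 - 27 c^2.
Plug a = 3, b = 1, c = -1:
  18*(3)*(1)*(-1) - 4*(3)^3*(-1) + (3)^2*(1)^2 - 4*(1)^3 - 27*(-1)^2
  = -54 + (108) + 9 + (-4) + (-27)
  = 32.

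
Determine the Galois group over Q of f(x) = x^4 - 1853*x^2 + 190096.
Gal(K/Q) = Z/2Z (cyclic of order 2)

f factors as (x^2 - 109)(x^2 - 1744), so the splitting field is K = Q(sqrt(109), sqrt(1744)). The squarefree part of 109 is 109 and the squarefree part of 1744 is also 109, so sqrt(109) and sqrt(1744) are both rational multiples of sqrt(109). Hence Q(sqrt(109)) = Q(sqrt(1744)) = Q(sqrt(109)), and the splitting field collapses to a single degree-2 extension with Galois group Z/2Z.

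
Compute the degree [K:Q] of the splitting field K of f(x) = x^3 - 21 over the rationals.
[K:Q] = 6

x^3 - 21 has one real root r = 21^(1/3) and two complex roots r*zeta_3, r*zeta_3^2 where zeta_3 = e^(2*pi*i/3). The splitting field is Q(r, zeta_3). [Q(r):Q] = 3 and [Q(zeta_3):Q] = 2 with gcd = 1, so [Q(r, zeta_3):Q] = 3 * 2 = 6.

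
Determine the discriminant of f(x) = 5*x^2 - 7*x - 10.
Δ = 249

For a quadratic a x^2 + b x + c the discriminant is Δ = b^2 - 4ac = (-7)^2 - 4*(5)*(-10) = 49 - (-200) = 249.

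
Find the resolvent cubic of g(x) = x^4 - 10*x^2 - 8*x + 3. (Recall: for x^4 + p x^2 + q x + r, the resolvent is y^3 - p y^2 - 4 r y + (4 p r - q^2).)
h(y) = y^3 + 10*y^2 - 12*y - 184

Identify coefficients: p = -10, q = -8, r = 3.
Plug into h(y) = y^3 - p y^2 - 4 r y + (4 p r - q^2):
  h(y) = y^3 - (-10) y^2 - 4*(3) y + (4*(-10)*(3) - (-8)^2)
       = y^3 + (10) y^2 + (-12) y + (-184).
Simplifying: h(y) = y^3 + 10*y^2 - 12*y - 184.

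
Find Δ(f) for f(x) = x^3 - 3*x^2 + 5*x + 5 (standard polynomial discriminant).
Δ = -1760

For x^3 + a x^2 + b x + c the discriminant is Δ = 18 a b c - 4 a^3 c + a^2 b^2 - 4 b^3 - 27 c^2.
Plug a = -3, b = 5, c = 5:
  18*(-3)*(5)*(5) - 4*(-3)^3*(5) + (-3)^2*(5)^2 - 4*(5)^3 - 27*(5)^2
  = -1350 + (540) + 225 + (-500) + (-675)
  = -1760.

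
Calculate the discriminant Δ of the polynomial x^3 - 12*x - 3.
Δ = 6669

For a depressed cubic x^3 + p x + q the discriminant is Δ = -4 p^3 - 27 q^2 = -4*(-12)^3 - 27*(-3)^2 = 6912 - 243 = 6669.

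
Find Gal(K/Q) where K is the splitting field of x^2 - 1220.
Gal(K/Q) = Z/2Z (cyclic of order 2)

x^2 - 1220 is irreducible over Q since 1220 is not a rational square. The splitting field Q(sqrt(1220)) has degree 2 over Q, and its unique nontrivial automorphism is sqrt(1220) ↦ -sqrt(1220). Hence Gal(Q(sqrt(1220))/Q) = Z/2Z.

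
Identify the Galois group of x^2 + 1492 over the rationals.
Gal(K/Q) = Z/2Z (cyclic of order 2)

x^2 + 1492 is irreducible over Q since -1492 is not a rational square. The splitting field Q(sqrt(-1492)) has degree 2 over Q, and its unique nontrivial automorphism is sqrt(-1492) ↦ -sqrt(-1492). Hence Gal(Q(sqrt(-1492))/Q) = Z/2Z.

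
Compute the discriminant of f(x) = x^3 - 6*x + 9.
Δ = -1323

For a depressed cubic x^3 + p x + q the discriminant is Δ = -4 p^3 - 27 q^2 = -4*(-6)^3 - 27*(9)^2 = 864 - 2187 = -1323.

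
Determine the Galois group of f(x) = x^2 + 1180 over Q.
Gal(K/Q) = Z/2Z (cyclic of order 2)

x^2 + 1180 is irreducible over Q since -1180 is not a rational square. The splitting field Q(sqrt(-1180)) has degree 2 over Q, and its unique nontrivial automorphism is sqrt(-1180) ↦ -sqrt(-1180). Hence Gal(Q(sqrt(-1180))/Q) = Z/2Z.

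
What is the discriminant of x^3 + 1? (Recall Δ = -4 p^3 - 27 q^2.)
Δ = -27

For a depressed cubic x^3 + p x + q the discriminant is Δ = -4 p^3 - 27 q^2 = -4*(0)^3 - 27*(1)^2 = 0 - 27 = -27.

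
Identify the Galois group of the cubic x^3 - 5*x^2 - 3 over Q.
Gal(K/Q) = S_3 (symmetric group of order 6)

Compute the discriminant of x^3 + (-5)*x^2 + (0)*x + (-3): Δ = -1743. Since Δ is not a rational square, the Galois group is not contained in A_3; it must be the full S_3 (irreducibility of the cubic rules out anything smaller).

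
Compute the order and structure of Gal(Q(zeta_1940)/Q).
|Gal(Q(zeta_1940)/Q)| = phi(1940) = 768; group ≅ (Z/1940Z)^* ≅ Z/2Z × Z/4Z × Z/96Z

The n-th cyclotomic polynomial Φ_1940(x) is the minimal polynomial of zeta_1940 over Q and has degree phi(1940) = 768. So Q(zeta_1940) is a degree-768 Galois extension with Galois group (Z/1940Z)^*. By CRT, (Z/1940Z)^* ≅ (Z/4Z)^* × (Z/5Z)^* × (Z/97Z)^*. Each prime-power unit group is (Z/4Z)^* ≅ Z/2Z; (Z/5Z)^* ≅ Z/4Z; (Z/97Z)^* ≅ Z/96Z. Hence Gal(Q(zeta_1940)/Q) ≅ Z/2Z × Z/4Z × Z/96Z.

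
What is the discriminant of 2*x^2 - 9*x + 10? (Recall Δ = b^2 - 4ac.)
Δ = 1

For a quadratic a x^2 + b x + c the discriminant is Δ = b^2 - 4ac = (-9)^2 - 4*(2)*(10) = 81 - (80) = 1.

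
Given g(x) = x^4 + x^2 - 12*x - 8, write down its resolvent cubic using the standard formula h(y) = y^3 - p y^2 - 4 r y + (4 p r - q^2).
h(y) = y^3 - y^2 + 32*y - 176

Identify coefficients: p = 1, q = -12, r = -8.
Plug into h(y) = y^3 - p y^2 - 4 r y + (4 p r - q^2):
  h(y) = y^3 - (1) y^2 - 4*(-8) y + (4*(1)*(-8) - (-12)^2)
       = y^3 + (-1) y^2 + (32) y + (-176).
Simplifying: h(y) = y^3 - y^2 + 32*y - 176.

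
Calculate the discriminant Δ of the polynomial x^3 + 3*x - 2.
Δ = -216

For x^3 + a x^2 + b x + c the discriminant is Δ = 18 a b c - 4 a^3 c + a^2 b^2 - 4 b^3 - 27 c^2.
Plug a = 0, b = 3, c = -2:
  18*(0)*(3)*(-2) - 4*(0)^3*(-2) + (0)^2*(3)^2 - 4*(3)^3 - 27*(-2)^2
  = 0 + (0) + 0 + (-108) + (-108)
  = -216.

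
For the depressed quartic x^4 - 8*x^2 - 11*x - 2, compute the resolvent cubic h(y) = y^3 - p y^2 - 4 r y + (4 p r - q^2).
h(y) = y^3 + 8*y^2 + 8*y - 57

Identify coefficients: p = -8, q = -11, r = -2.
Plug into h(y) = y^3 - p y^2 - 4 r y + (4 p r - q^2):
  h(y) = y^3 - (-8) y^2 - 4*(-2) y + (4*(-8)*(-2) - (-11)^2)
       = y^3 + (8) y^2 + (8) y + (-57).
Simplifying: h(y) = y^3 + 8*y^2 + 8*y - 57.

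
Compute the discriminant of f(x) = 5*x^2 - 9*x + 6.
Δ = -39

For a quadratic a x^2 + b x + c the discriminant is Δ = b^2 - 4ac = (-9)^2 - 4*(5)*(6) = 81 - (120) = -39.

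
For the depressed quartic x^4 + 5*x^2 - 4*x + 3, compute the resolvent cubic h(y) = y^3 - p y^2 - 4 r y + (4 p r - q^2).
h(y) = y^3 - 5*y^2 - 12*y + 44

Identify coefficients: p = 5, q = -4, r = 3.
Plug into h(y) = y^3 - p y^2 - 4 r y + (4 p r - q^2):
  h(y) = y^3 - (5) y^2 - 4*(3) y + (4*(5)*(3) - (-4)^2)
       = y^3 + (-5) y^2 + (-12) y + (44).
Simplifying: h(y) = y^3 - 5*y^2 - 12*y + 44.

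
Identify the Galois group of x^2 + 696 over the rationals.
Gal(K/Q) = Z/2Z (cyclic of order 2)

x^2 + 696 is irreducible over Q since -696 is not a rational square. The splitting field Q(sqrt(-696)) has degree 2 over Q, and its unique nontrivial automorphism is sqrt(-696) ↦ -sqrt(-696). Hence Gal(Q(sqrt(-696))/Q) = Z/2Z.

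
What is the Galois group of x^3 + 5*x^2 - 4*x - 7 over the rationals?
Gal(K/Q) = S_3 (symmetric group of order 6)

Compute the discriminant of x^3 + (5)*x^2 + (-4)*x + (-7): Δ = 5353. Since Δ is not a rational square, the Galois group is not contained in A_3; it must be the full S_3 (irreducibility of the cubic rules out anything smaller).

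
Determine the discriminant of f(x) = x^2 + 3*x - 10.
Δ = 49

For a quadratic a x^2 + b x + c the discriminant is Δ = b^2 - 4ac = (3)^2 - 4*(1)*(-10) = 9 - (-40) = 49.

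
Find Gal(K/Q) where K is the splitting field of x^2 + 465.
Gal(K/Q) = Z/2Z (cyclic of order 2)

x^2 + 465 is irreducible over Q since -465 is not a rational square. The splitting field Q(sqrt(-465)) has degree 2 over Q, and its unique nontrivial automorphism is sqrt(-465) ↦ -sqrt(-465). Hence Gal(Q(sqrt(-465))/Q) = Z/2Z.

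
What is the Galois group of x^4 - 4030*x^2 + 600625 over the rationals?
Gal(K/Q) = Z/2Z (cyclic of order 2)

f factors as (x^2 - 3875)(x^2 - 155), so the splitting field is K = Q(sqrt(3875), sqrt(155)). The squarefree part of 3875 is 155 and the squarefree part of 155 is also 155, so sqrt(3875) and sqrt(155) are both rational multiples of sqrt(155). Hence Q(sqrt(3875)) = Q(sqrt(155)) = Q(sqrt(155)), and the splitting field collapses to a single degree-2 extension with Galois group Z/2Z.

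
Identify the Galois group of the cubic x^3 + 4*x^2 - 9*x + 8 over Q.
Gal(K/Q) = S_3 (symmetric group of order 6)

Compute the discriminant of x^3 + (4)*x^2 + (-9)*x + (8): Δ = -4748. Since Δ is not a rational square, the Galois group is not contained in A_3; it must be the full S_3 (irreducibility of the cubic rules out anything smaller).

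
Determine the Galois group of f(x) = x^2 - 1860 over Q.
Gal(K/Q) = Z/2Z (cyclic of order 2)

x^2 - 1860 is irreducible over Q since 1860 is not a rational square. The splitting field Q(sqrt(1860)) has degree 2 over Q, and its unique nontrivial automorphism is sqrt(1860) ↦ -sqrt(1860). Hence Gal(Q(sqrt(1860))/Q) = Z/2Z.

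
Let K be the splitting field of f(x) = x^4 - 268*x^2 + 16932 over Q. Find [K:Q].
[K:Q] = 4

f factors as (x^2 - 166)(x^2 - 102); the splitting field is K = Q(sqrt(166), sqrt(102)). Since 166, 102, and 16932 are all non-squares in Q, the three subfields Q(sqrt(166)), Q(sqrt(102)), Q(sqrt(16932)) are distinct degree-2 extensions, so [K:Q] = 4 (Klein four Galois group).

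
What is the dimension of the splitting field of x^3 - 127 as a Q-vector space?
[K:Q] = 6

x^3 - 127 has one real root r = 127^(1/3) and two complex roots r*zeta_3, r*zeta_3^2 where zeta_3 = e^(2*pi*i/3). The splitting field is Q(r, zeta_3). [Q(r):Q] = 3 and [Q(zeta_3):Q] = 2 with gcd = 1, so [Q(r, zeta_3):Q] = 3 * 2 = 6.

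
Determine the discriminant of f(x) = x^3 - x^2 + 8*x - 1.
Δ = -1871

For x^3 + a x^2 + b x + c the discriminant is Δ = 18 a b c - 4 a^3 c + a^2 b^2 - 4 b^3 - 27 c^2.
Plug a = -1, b = 8, c = -1:
  18*(-1)*(8)*(-1) - 4*(-1)^3*(-1) + (-1)^2*(8)^2 - 4*(8)^3 - 27*(-1)^2
  = 144 + (-4) + 64 + (-2048) + (-27)
  = -1871.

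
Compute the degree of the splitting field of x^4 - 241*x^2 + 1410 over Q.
[K:Q] = 4

f factors as (x^2 - 235)(x^2 - 6); the splitting field is K = Q(sqrt(235), sqrt(6)). Since 235, 6, and 1410 are all non-squares in Q, the three subfields Q(sqrt(235)), Q(sqrt(6)), Q(sqrt(1410)) are distinct degree-2 extensions, so [K:Q] = 4 (Klein four Galois group).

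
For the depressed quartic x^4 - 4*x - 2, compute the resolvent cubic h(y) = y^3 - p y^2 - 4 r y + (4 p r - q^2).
h(y) = y^3 + 8*y - 16

Identify coefficients: p = 0, q = -4, r = -2.
Plug into h(y) = y^3 - p y^2 - 4 r y + (4 p r - q^2):
  h(y) = y^3 - (0) y^2 - 4*(-2) y + (4*(0)*(-2) - (-4)^2)
       = y^3 + (0) y^2 + (8) y + (-16).
Simplifying: h(y) = y^3 + 8*y - 16.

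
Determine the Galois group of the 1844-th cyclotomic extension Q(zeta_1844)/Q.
|Gal(Q(zeta_1844)/Q)| = phi(1844) = 920; group ≅ (Z/1844Z)^* ≅ Z/2Z × Z/460Z

The n-th cyclotomic polynomial Φ_1844(x) is the minimal polynomial of zeta_1844 over Q and has degree phi(1844) = 920. So Q(zeta_1844) is a degree-920 Galois extension with Galois group (Z/1844Z)^*. By CRT, (Z/1844Z)^* ≅ (Z/4Z)^* × (Z/461Z)^*. Each prime-power unit group is (Z/4Z)^* ≅ Z/2Z; (Z/461Z)^* ≅ Z/460Z. Hence Gal(Q(zeta_1844)/Q) ≅ Z/2Z × Z/460Z.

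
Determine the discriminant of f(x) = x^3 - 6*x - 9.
Δ = -1323

For a depressed cubic x^3 + p x + q the discriminant is Δ = -4 p^3 - 27 q^2 = -4*(-6)^3 - 27*(-9)^2 = 864 - 2187 = -1323.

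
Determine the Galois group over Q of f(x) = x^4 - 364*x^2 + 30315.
Gal(K/Q) = V_4 (Klein four-group, Z/2Z × Z/2Z)

f factors as (x^2 - 129)(x^2 - 235), so the splitting field is K = Q(sqrt(129), sqrt(235)). The elements 129, 235, 30315 are all non-squares in Q, so sqrt(129) and sqrt(235) generate independent quadratic extensions. Thus [K:Q] = 4 and Gal(K/Q) is generated by the two order-2 automorphisms sqrt(129) ↦ -sqrt(129) and sqrt(235) ↦ -sqrt(235), giving V_4.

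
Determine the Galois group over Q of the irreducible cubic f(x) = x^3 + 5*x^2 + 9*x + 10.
Gal(K/Q) = S_3 (symmetric group of order 6)

Compute the discriminant of x^3 + (5)*x^2 + (9)*x + (10): Δ = -491. Since Δ is not a rational square, the Galois group is not contained in A_3; it must be the full S_3 (irreducibility of the cubic rules out anything smaller).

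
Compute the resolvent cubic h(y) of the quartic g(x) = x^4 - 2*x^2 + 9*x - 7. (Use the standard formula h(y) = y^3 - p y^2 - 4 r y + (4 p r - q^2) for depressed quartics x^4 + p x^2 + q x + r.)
h(y) = y^3 + 2*y^2 + 28*y - 25

Identify coefficients: p = -2, q = 9, r = -7.
Plug into h(y) = y^3 - p y^2 - 4 r y + (4 p r - q^2):
  h(y) = y^3 - (-2) y^2 - 4*(-7) y + (4*(-2)*(-7) - (9)^2)
       = y^3 + (2) y^2 + (28) y + (-25).
Simplifying: h(y) = y^3 + 2*y^2 + 28*y - 25.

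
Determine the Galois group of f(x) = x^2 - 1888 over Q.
Gal(K/Q) = Z/2Z (cyclic of order 2)

x^2 - 1888 is irreducible over Q since 1888 is not a rational square. The splitting field Q(sqrt(1888)) has degree 2 over Q, and its unique nontrivial automorphism is sqrt(1888) ↦ -sqrt(1888). Hence Gal(Q(sqrt(1888))/Q) = Z/2Z.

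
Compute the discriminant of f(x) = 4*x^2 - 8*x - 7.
Δ = 176

For a quadratic a x^2 + b x + c the discriminant is Δ = b^2 - 4ac = (-8)^2 - 4*(4)*(-7) = 64 - (-112) = 176.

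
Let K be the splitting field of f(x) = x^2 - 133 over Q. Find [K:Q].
[K:Q] = 2

The polynomial x^2 - 133 is irreducible over Q since 133 is not a perfect square. Its splitting field is Q(sqrt(133)), which has degree 2 over Q.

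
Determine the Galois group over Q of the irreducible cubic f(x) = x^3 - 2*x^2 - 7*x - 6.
Gal(K/Q) = S_3 (symmetric group of order 6)

Compute the discriminant of x^3 + (-2)*x^2 + (-7)*x + (-6): Δ = -1108. Since Δ is not a rational square, the Galois group is not contained in A_3; it must be the full S_3 (irreducibility of the cubic rules out anything smaller).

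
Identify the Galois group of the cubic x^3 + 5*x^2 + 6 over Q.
Gal(K/Q) = S_3 (symmetric group of order 6)

Compute the discriminant of x^3 + (5)*x^2 + (0)*x + (6): Δ = -3972. Since Δ is not a rational square, the Galois group is not contained in A_3; it must be the full S_3 (irreducibility of the cubic rules out anything smaller).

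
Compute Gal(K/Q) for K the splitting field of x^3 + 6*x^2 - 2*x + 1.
Gal(K/Q) = S_3 (symmetric group of order 6)

Compute the discriminant of x^3 + (6)*x^2 + (-2)*x + (1): Δ = -931. Since Δ is not a rational square, the Galois group is not contained in A_3; it must be the full S_3 (irreducibility of the cubic rules out anything smaller).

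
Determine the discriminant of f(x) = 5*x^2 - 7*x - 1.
Δ = 69

For a quadratic a x^2 + b x + c the discriminant is Δ = b^2 - 4ac = (-7)^2 - 4*(5)*(-1) = 49 - (-20) = 69.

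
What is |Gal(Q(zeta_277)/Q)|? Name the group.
|Gal(Q(zeta_277)/Q)| = phi(277) = 276; group ≅ (Z/277Z)^* ≅ Z/276Z

The n-th cyclotomic polynomial Φ_277(x) is the minimal polynomial of zeta_277 over Q and has degree phi(277) = 276. So Q(zeta_277) is a degree-276 Galois extension with Galois group (Z/277Z)^*. (Z/277Z)^* is cyclic since 277 is an odd prime power (or 4). Hence Gal(Q(zeta_277)/Q) ≅ Z/276Z.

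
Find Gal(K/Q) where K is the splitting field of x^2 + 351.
Gal(K/Q) = Z/2Z (cyclic of order 2)

x^2 + 351 is irreducible over Q since -351 is not a rational square. The splitting field Q(sqrt(-351)) has degree 2 over Q, and its unique nontrivial automorphism is sqrt(-351) ↦ -sqrt(-351). Hence Gal(Q(sqrt(-351))/Q) = Z/2Z.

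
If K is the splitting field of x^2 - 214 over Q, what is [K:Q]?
[K:Q] = 2

The polynomial x^2 - 214 is irreducible over Q since 214 is not a perfect square. Its splitting field is Q(sqrt(214)), which has degree 2 over Q.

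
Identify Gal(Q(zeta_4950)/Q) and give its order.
|Gal(Q(zeta_4950)/Q)| = phi(4950) = 1200; group ≅ (Z/4950Z)^* ≅ Z/6Z × Z/10Z × Z/20Z

The n-th cyclotomic polynomial Φ_4950(x) is the minimal polynomial of zeta_4950 over Q and has degree phi(4950) = 1200. So Q(zeta_4950) is a degree-1200 Galois extension with Galois group (Z/4950Z)^*. By CRT, (Z/4950Z)^* ≅ (Z/2Z)^* × (Z/9Z)^* × (Z/25Z)^* × (Z/11Z)^*. Each prime-power unit group is (Z/2Z)^* ≅ trivial group (order 1); (Z/9Z)^* ≅ Z/6Z; (Z/25Z)^* ≅ Z/20Z; (Z/11Z)^* ≅ Z/10Z. Hence Gal(Q(zeta_4950)/Q) ≅ Z/6Z × Z/10Z × Z/20Z.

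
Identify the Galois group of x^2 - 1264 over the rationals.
Gal(K/Q) = Z/2Z (cyclic of order 2)

x^2 - 1264 is irreducible over Q since 1264 is not a rational square. The splitting field Q(sqrt(1264)) has degree 2 over Q, and its unique nontrivial automorphism is sqrt(1264) ↦ -sqrt(1264). Hence Gal(Q(sqrt(1264))/Q) = Z/2Z.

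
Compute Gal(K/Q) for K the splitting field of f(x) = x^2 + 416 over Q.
Gal(K/Q) = Z/2Z (cyclic of order 2)

x^2 + 416 is irreducible over Q since -416 is not a rational square. The splitting field Q(sqrt(-416)) has degree 2 over Q, and its unique nontrivial automorphism is sqrt(-416) ↦ -sqrt(-416). Hence Gal(Q(sqrt(-416))/Q) = Z/2Z.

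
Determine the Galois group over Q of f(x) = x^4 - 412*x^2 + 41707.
Gal(K/Q) = V_4 (Klein four-group, Z/2Z × Z/2Z)

f factors as (x^2 - 179)(x^2 - 233), so the splitting field is K = Q(sqrt(179), sqrt(233)). The elements 179, 233, 41707 are all non-squares in Q, so sqrt(179) and sqrt(233) generate independent quadratic extensions. Thus [K:Q] = 4 and Gal(K/Q) is generated by the two order-2 automorphisms sqrt(179) ↦ -sqrt(179) and sqrt(233) ↦ -sqrt(233), giving V_4.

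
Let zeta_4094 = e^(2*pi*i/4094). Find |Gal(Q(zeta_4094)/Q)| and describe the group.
|Gal(Q(zeta_4094)/Q)| = phi(4094) = 1936; group ≅ (Z/4094Z)^* ≅ Z/22Z × Z/88Z

The n-th cyclotomic polynomial Φ_4094(x) is the minimal polynomial of zeta_4094 over Q and has degree phi(4094) = 1936. So Q(zeta_4094) is a degree-1936 Galois extension with Galois group (Z/4094Z)^*. By CRT, (Z/4094Z)^* ≅ (Z/2Z)^* × (Z/23Z)^* × (Z/89Z)^*. Each prime-power unit group is (Z/2Z)^* ≅ trivial group (order 1); (Z/23Z)^* ≅ Z/22Z; (Z/89Z)^* ≅ Z/88Z. Hence Gal(Q(zeta_4094)/Q) ≅ Z/22Z × Z/88Z.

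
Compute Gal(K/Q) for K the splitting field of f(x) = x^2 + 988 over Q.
Gal(K/Q) = Z/2Z (cyclic of order 2)

x^2 + 988 is irreducible over Q since -988 is not a rational square. The splitting field Q(sqrt(-988)) has degree 2 over Q, and its unique nontrivial automorphism is sqrt(-988) ↦ -sqrt(-988). Hence Gal(Q(sqrt(-988))/Q) = Z/2Z.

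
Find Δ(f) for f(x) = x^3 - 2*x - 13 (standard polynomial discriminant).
Δ = -4531

For a depressed cubic x^3 + p x + q the discriminant is Δ = -4 p^3 - 27 q^2 = -4*(-2)^3 - 27*(-13)^2 = 32 - 4563 = -4531.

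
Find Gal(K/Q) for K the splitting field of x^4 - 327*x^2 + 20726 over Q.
Gal(K/Q) = V_4 (Klein four-group, Z/2Z × Z/2Z)

f factors as (x^2 - 86)(x^2 - 241), so the splitting field is K = Q(sqrt(86), sqrt(241)). The elements 86, 241, 20726 are all non-squares in Q, so sqrt(86) and sqrt(241) generate independent quadratic extensions. Thus [K:Q] = 4 and Gal(K/Q) is generated by the two order-2 automorphisms sqrt(86) ↦ -sqrt(86) and sqrt(241) ↦ -sqrt(241), giving V_4.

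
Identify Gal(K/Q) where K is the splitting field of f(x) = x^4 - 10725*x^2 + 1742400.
Gal(K/Q) = Z/2Z (cyclic of order 2)

f factors as (x^2 - 10560)(x^2 - 165), so the splitting field is K = Q(sqrt(10560), sqrt(165)). The squarefree part of 10560 is 165 and the squarefree part of 165 is also 165, so sqrt(10560) and sqrt(165) are both rational multiples of sqrt(165). Hence Q(sqrt(10560)) = Q(sqrt(165)) = Q(sqrt(165)), and the splitting field collapses to a single degree-2 extension with Galois group Z/2Z.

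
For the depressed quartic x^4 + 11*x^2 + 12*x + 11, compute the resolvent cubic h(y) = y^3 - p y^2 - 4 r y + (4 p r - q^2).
h(y) = y^3 - 11*y^2 - 44*y + 340

Identify coefficients: p = 11, q = 12, r = 11.
Plug into h(y) = y^3 - p y^2 - 4 r y + (4 p r - q^2):
  h(y) = y^3 - (11) y^2 - 4*(11) y + (4*(11)*(11) - (12)^2)
       = y^3 + (-11) y^2 + (-44) y + (340).
Simplifying: h(y) = y^3 - 11*y^2 - 44*y + 340.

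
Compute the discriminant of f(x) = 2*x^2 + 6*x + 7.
Δ = -20

For a quadratic a x^2 + b x + c the discriminant is Δ = b^2 - 4ac = (6)^2 - 4*(2)*(7) = 36 - (56) = -20.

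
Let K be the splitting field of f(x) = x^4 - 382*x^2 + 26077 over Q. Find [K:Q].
[K:Q] = 4

f factors as (x^2 - 89)(x^2 - 293); the splitting field is K = Q(sqrt(89), sqrt(293)). Since 89, 293, and 26077 are all non-squares in Q, the three subfields Q(sqrt(89)), Q(sqrt(293)), Q(sqrt(26077)) are distinct degree-2 extensions, so [K:Q] = 4 (Klein four Galois group).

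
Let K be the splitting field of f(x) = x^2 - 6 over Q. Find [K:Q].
[K:Q] = 2

The polynomial x^2 - 6 is irreducible over Q since 6 is not a perfect square. Its splitting field is Q(sqrt(6)), which has degree 2 over Q.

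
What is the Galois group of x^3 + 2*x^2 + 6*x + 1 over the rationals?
Gal(K/Q) = S_3 (symmetric group of order 6)

Compute the discriminant of x^3 + (2)*x^2 + (6)*x + (1): Δ = -563. Since Δ is not a rational square, the Galois group is not contained in A_3; it must be the full S_3 (irreducibility of the cubic rules out anything smaller).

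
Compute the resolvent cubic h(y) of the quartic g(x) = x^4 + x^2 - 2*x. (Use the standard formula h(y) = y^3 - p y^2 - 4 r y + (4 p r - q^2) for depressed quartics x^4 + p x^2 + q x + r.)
h(y) = y^3 - y^2 - 4

Identify coefficients: p = 1, q = -2, r = 0.
Plug into h(y) = y^3 - p y^2 - 4 r y + (4 p r - q^2):
  h(y) = y^3 - (1) y^2 - 4*(0) y + (4*(1)*(0) - (-2)^2)
       = y^3 + (-1) y^2 + (0) y + (-4).
Simplifying: h(y) = y^3 - y^2 - 4.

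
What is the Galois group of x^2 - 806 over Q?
Gal(K/Q) = Z/2Z (cyclic of order 2)

x^2 - 806 is irreducible over Q since 806 is not a rational square. The splitting field Q(sqrt(806)) has degree 2 over Q, and its unique nontrivial automorphism is sqrt(806) ↦ -sqrt(806). Hence Gal(Q(sqrt(806))/Q) = Z/2Z.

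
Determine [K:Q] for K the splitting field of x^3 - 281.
[K:Q] = 6

x^3 - 281 has one real root r = 281^(1/3) and two complex roots r*zeta_3, r*zeta_3^2 where zeta_3 = e^(2*pi*i/3). The splitting field is Q(r, zeta_3). [Q(r):Q] = 3 and [Q(zeta_3):Q] = 2 with gcd = 1, so [Q(r, zeta_3):Q] = 3 * 2 = 6.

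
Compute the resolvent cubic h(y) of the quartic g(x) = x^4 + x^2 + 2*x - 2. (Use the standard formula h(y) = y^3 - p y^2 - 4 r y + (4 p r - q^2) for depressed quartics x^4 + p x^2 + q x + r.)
h(y) = y^3 - y^2 + 8*y - 12

Identify coefficients: p = 1, q = 2, r = -2.
Plug into h(y) = y^3 - p y^2 - 4 r y + (4 p r - q^2):
  h(y) = y^3 - (1) y^2 - 4*(-2) y + (4*(1)*(-2) - (2)^2)
       = y^3 + (-1) y^2 + (8) y + (-12).
Simplifying: h(y) = y^3 - y^2 + 8*y - 12.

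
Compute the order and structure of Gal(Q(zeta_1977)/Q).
|Gal(Q(zeta_1977)/Q)| = phi(1977) = 1316; group ≅ (Z/1977Z)^* ≅ Z/2Z × Z/658Z

The n-th cyclotomic polynomial Φ_1977(x) is the minimal polynomial of zeta_1977 over Q and has degree phi(1977) = 1316. So Q(zeta_1977) is a degree-1316 Galois extension with Galois group (Z/1977Z)^*. By CRT, (Z/1977Z)^* ≅ (Z/3Z)^* × (Z/659Z)^*. Each prime-power unit group is (Z/3Z)^* ≅ Z/2Z; (Z/659Z)^* ≅ Z/658Z. Hence Gal(Q(zeta_1977)/Q) ≅ Z/2Z × Z/658Z.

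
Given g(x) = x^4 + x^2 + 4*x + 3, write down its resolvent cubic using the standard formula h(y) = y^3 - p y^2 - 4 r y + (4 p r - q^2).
h(y) = y^3 - y^2 - 12*y - 4

Identify coefficients: p = 1, q = 4, r = 3.
Plug into h(y) = y^3 - p y^2 - 4 r y + (4 p r - q^2):
  h(y) = y^3 - (1) y^2 - 4*(3) y + (4*(1)*(3) - (4)^2)
       = y^3 + (-1) y^2 + (-12) y + (-4).
Simplifying: h(y) = y^3 - y^2 - 12*y - 4.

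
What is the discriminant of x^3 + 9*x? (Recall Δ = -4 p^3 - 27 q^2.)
Δ = -2916

For a depressed cubic x^3 + p x + q the discriminant is Δ = -4 p^3 - 27 q^2 = -4*(9)^3 - 27*(0)^2 = -2916 - 0 = -2916.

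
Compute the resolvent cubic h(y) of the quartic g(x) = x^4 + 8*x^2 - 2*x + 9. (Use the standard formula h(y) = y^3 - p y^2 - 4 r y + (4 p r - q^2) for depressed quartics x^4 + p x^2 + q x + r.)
h(y) = y^3 - 8*y^2 - 36*y + 284

Identify coefficients: p = 8, q = -2, r = 9.
Plug into h(y) = y^3 - p y^2 - 4 r y + (4 p r - q^2):
  h(y) = y^3 - (8) y^2 - 4*(9) y + (4*(8)*(9) - (-2)^2)
       = y^3 + (-8) y^2 + (-36) y + (284).
Simplifying: h(y) = y^3 - 8*y^2 - 36*y + 284.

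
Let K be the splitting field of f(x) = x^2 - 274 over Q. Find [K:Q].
[K:Q] = 2

The polynomial x^2 - 274 is irreducible over Q since 274 is not a perfect square. Its splitting field is Q(sqrt(274)), which has degree 2 over Q.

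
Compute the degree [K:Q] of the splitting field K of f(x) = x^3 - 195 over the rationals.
[K:Q] = 6

x^3 - 195 has one real root r = 195^(1/3) and two complex roots r*zeta_3, r*zeta_3^2 where zeta_3 = e^(2*pi*i/3). The splitting field is Q(r, zeta_3). [Q(r):Q] = 3 and [Q(zeta_3):Q] = 2 with gcd = 1, so [Q(r, zeta_3):Q] = 3 * 2 = 6.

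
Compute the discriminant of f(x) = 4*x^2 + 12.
Δ = -192

For a quadratic a x^2 + b x + c the discriminant is Δ = b^2 - 4ac = (0)^2 - 4*(4)*(12) = 0 - (192) = -192.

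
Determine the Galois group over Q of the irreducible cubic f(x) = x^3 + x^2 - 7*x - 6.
Gal(K/Q) = S_3 (symmetric group of order 6)

Compute the discriminant of x^3 + (1)*x^2 + (-7)*x + (-6): Δ = 1229. Since Δ is not a rational square, the Galois group is not contained in A_3; it must be the full S_3 (irreducibility of the cubic rules out anything smaller).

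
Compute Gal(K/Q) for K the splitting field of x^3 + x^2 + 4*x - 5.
Gal(K/Q) = S_3 (symmetric group of order 6)

Compute the discriminant of x^3 + (1)*x^2 + (4)*x + (-5): Δ = -1255. Since Δ is not a rational square, the Galois group is not contained in A_3; it must be the full S_3 (irreducibility of the cubic rules out anything smaller).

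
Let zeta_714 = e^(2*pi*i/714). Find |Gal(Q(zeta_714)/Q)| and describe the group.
|Gal(Q(zeta_714)/Q)| = phi(714) = 192; group ≅ (Z/714Z)^* ≅ Z/2Z × Z/6Z × Z/16Z

The n-th cyclotomic polynomial Φ_714(x) is the minimal polynomial of zeta_714 over Q and has degree phi(714) = 192. So Q(zeta_714) is a degree-192 Galois extension with Galois group (Z/714Z)^*. By CRT, (Z/714Z)^* ≅ (Z/2Z)^* × (Z/3Z)^* × (Z/7Z)^* × (Z/17Z)^*. Each prime-power unit group is (Z/2Z)^* ≅ trivial group (order 1); (Z/3Z)^* ≅ Z/2Z; (Z/7Z)^* ≅ Z/6Z; (Z/17Z)^* ≅ Z/16Z. Hence Gal(Q(zeta_714)/Q) ≅ Z/2Z × Z/6Z × Z/16Z.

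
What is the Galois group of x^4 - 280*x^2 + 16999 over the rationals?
Gal(K/Q) = V_4 (Klein four-group, Z/2Z × Z/2Z)

f factors as (x^2 - 191)(x^2 - 89), so the splitting field is K = Q(sqrt(191), sqrt(89)). The elements 191, 89, 16999 are all non-squares in Q, so sqrt(191) and sqrt(89) generate independent quadratic extensions. Thus [K:Q] = 4 and Gal(K/Q) is generated by the two order-2 automorphisms sqrt(191) ↦ -sqrt(191) and sqrt(89) ↦ -sqrt(89), giving V_4.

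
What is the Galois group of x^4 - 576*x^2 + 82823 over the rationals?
Gal(K/Q) = V_4 (Klein four-group, Z/2Z × Z/2Z)

f factors as (x^2 - 299)(x^2 - 277), so the splitting field is K = Q(sqrt(299), sqrt(277)). The elements 299, 277, 82823 are all non-squares in Q, so sqrt(299) and sqrt(277) generate independent quadratic extensions. Thus [K:Q] = 4 and Gal(K/Q) is generated by the two order-2 automorphisms sqrt(299) ↦ -sqrt(299) and sqrt(277) ↦ -sqrt(277), giving V_4.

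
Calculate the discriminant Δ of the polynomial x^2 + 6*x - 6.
Δ = 60

For a quadratic a x^2 + b x + c the discriminant is Δ = b^2 - 4ac = (6)^2 - 4*(1)*(-6) = 36 - (-24) = 60.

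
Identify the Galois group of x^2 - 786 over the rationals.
Gal(K/Q) = Z/2Z (cyclic of order 2)

x^2 - 786 is irreducible over Q since 786 is not a rational square. The splitting field Q(sqrt(786)) has degree 2 over Q, and its unique nontrivial automorphism is sqrt(786) ↦ -sqrt(786). Hence Gal(Q(sqrt(786))/Q) = Z/2Z.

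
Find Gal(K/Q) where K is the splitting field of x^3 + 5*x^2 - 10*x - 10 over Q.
Gal(K/Q) = S_3 (symmetric group of order 6)

Compute the discriminant of x^3 + (5)*x^2 + (-10)*x + (-10): Δ = 17800. Since Δ is not a rational square, the Galois group is not contained in A_3; it must be the full S_3 (irreducibility of the cubic rules out anything smaller).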